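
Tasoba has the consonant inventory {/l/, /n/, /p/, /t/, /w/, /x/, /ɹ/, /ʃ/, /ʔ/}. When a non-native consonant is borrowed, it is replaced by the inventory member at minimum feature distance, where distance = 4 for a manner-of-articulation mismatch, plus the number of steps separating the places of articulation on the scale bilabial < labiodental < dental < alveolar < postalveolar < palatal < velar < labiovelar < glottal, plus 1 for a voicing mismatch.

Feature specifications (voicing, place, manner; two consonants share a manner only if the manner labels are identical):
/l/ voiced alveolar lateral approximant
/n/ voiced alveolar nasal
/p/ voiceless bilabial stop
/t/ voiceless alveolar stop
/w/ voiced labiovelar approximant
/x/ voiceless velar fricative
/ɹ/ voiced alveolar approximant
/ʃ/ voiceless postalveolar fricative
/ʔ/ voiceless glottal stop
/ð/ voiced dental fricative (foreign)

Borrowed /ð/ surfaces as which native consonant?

/ʃ/ is closest: same manner (fricative), place distance 2 (dental→postalveolar), voicing differs (+1); total 3. Next closest is /l/ at distance 5.

ʃ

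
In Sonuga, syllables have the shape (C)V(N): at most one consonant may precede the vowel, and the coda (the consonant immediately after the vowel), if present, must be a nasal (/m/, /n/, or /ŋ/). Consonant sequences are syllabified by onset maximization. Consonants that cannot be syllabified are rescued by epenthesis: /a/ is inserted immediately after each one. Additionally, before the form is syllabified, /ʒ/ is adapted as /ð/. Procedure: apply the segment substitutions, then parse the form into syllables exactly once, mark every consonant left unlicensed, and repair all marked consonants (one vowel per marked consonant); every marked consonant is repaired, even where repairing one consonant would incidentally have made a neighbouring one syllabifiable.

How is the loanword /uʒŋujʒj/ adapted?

uðaŋujaðaja

Substitution: /ʒ/ → /ð/, giving /uðŋujðj/.
The consonants /ð/, /j/, /ð/, /j/ cannot be parsed into a legal (C)V(N) syllable (only a nasal (/m/, /n/, or /ŋ/) is licensed in coda position; onsets are limited to one consonant).
Epenthesis after each stranded consonant: /ð/ → /ða/, /j/ → /ja/, /ð/ → /ða/, /j/ → /ja/.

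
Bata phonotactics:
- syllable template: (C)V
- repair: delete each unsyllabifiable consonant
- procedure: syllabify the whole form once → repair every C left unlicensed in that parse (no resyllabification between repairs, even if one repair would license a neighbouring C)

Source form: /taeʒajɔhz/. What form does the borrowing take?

Under (C)V, the unsyllabifiable consonants are /h/, /z/ (no codas are permitted; onsets are limited to one consonant).
Each unlicensed consonant is deleted: /h/, /z/.

taeʒajɔ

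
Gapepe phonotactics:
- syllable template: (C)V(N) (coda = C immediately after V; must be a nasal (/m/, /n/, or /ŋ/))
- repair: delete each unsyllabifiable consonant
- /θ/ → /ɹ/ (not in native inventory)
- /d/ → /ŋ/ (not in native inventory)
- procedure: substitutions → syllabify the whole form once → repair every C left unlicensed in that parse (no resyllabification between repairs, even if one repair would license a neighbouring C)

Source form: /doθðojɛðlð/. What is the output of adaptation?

Substitution: /d/ → /ŋ/, /θ/ → /ɹ/, giving /ŋoɹðojɛðlð/.
Syllabifying with onset maximization leaves /ɹ/, /ð/, /l/, /ð/ stranded (only a nasal (/m/, /n/, or /ŋ/) is licensed in coda position; onsets are limited to one consonant).
Each unlicensed consonant is deleted: /ɹ/, /ð/, /l/, /ð/.

ŋoðojɛ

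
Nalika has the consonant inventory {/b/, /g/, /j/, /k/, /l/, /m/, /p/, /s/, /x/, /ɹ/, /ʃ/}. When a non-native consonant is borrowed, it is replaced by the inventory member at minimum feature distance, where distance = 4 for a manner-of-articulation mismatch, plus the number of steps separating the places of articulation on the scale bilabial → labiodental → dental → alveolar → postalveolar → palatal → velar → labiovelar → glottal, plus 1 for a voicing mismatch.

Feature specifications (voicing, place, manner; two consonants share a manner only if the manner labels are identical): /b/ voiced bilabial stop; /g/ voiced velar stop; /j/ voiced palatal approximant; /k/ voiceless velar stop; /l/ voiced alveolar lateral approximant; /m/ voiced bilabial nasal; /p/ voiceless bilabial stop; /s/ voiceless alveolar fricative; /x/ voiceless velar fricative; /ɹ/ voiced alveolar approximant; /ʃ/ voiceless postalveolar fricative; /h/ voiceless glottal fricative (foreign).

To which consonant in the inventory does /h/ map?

x

/x/ is closest: same manner (fricative), place distance 2 (glottal→velar), same voicing; total 2. Next closest is /ʃ/ at distance 4.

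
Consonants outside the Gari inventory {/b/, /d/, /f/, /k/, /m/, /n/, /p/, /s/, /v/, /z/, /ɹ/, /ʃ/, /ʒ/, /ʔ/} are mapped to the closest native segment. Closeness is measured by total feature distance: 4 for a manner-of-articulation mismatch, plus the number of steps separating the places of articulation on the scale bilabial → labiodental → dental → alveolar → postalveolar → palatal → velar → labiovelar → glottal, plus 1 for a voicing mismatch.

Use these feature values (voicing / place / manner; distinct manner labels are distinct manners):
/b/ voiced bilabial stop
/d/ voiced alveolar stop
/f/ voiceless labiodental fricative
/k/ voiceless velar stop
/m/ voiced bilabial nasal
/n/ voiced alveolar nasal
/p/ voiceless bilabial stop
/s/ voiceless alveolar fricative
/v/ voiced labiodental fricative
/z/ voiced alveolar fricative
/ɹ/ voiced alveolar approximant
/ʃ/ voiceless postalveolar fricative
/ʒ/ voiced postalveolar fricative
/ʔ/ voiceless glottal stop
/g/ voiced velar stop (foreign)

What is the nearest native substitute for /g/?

k

/k/ is closest: same manner (stop), place distance 0 (velar→velar), voicing differs (+1); total 1. Next closest is /d/ at distance 3.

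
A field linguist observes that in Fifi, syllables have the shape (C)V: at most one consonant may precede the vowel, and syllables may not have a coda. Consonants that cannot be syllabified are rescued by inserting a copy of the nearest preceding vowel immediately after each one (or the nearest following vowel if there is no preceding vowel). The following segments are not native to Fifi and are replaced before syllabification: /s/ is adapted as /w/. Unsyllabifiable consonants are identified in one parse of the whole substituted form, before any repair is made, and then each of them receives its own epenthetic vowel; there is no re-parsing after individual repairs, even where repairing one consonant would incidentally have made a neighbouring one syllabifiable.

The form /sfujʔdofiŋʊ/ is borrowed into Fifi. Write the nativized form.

wufujuʔudofiŋʊ

Substitution: /s/ → /w/, giving /wfujʔdofiŋʊ/.
The consonants /w/, /j/, /ʔ/ cannot be parsed into a legal (C)V syllable (no codas are permitted; onsets are limited to one consonant).
Inserting the epenthetic vowel yields /w/ → /wu/, /j/ → /ju/, /ʔ/ → /ʔu/.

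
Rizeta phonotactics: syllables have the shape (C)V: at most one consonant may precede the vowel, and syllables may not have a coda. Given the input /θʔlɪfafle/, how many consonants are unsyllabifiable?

Under (C)V, the unsyllabifiable consonants are /θ/, /ʔ/, /f/ (no codas are permitted; onsets are limited to one consonant).

3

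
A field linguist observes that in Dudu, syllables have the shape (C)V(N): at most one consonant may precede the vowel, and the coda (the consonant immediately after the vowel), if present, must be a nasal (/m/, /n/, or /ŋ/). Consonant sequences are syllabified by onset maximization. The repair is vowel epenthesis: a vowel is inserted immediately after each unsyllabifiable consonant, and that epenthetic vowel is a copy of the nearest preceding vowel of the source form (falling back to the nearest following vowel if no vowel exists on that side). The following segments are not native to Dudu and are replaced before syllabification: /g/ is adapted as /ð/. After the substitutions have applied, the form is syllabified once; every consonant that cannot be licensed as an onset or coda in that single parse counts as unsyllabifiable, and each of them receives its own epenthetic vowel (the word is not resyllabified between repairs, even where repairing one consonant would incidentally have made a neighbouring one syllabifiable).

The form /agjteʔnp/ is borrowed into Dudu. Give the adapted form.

Substitution: /g/ → /ð/, giving /aðjteʔnp/.
Under (C)V(N), the unsyllabifiable consonants are /ð/, /j/, /ʔ/, /n/, /p/ (only a nasal (/m/, /n/, or /ŋ/) is licensed in coda position; onsets are limited to one consonant).
Each unlicensed consonant becomes the onset of a new syllable: /ð/ → /ða/, /j/ → /ja/, /ʔ/ → /ʔe/, /n/ → /ne/, /p/ → /pe/.

aðajateʔenepe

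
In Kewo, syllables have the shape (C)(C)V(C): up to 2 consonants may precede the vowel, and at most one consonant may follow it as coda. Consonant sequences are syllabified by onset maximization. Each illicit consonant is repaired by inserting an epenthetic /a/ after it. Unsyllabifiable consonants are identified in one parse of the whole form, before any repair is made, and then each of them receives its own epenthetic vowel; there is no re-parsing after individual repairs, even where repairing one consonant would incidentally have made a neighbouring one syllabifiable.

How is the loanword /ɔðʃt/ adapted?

ɔðʃata

Syllabifying with onset maximization leaves /ʃ/, /t/ stranded (at most one coda consonant is licensed; onsets may contain at most 2 consonants).
Epenthesis after each stranded consonant: /ʃ/ → /ʃa/, /t/ → /ta/.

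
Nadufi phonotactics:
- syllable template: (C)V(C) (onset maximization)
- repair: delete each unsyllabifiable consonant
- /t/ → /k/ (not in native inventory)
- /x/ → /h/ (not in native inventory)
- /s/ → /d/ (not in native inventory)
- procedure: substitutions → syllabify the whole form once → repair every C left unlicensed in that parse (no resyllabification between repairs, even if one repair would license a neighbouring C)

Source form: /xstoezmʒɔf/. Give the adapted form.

Substitution: /x/ → /h/, /s/ → /d/, /t/ → /k/, giving /hdkoezmʒɔf/.
Syllabifying with onset maximization leaves /h/, /d/, /m/ stranded (at most one coda consonant is licensed; onsets are limited to one consonant).
Deleting the stranded consonants removes /h/, /d/, /m/.

koezʒɔf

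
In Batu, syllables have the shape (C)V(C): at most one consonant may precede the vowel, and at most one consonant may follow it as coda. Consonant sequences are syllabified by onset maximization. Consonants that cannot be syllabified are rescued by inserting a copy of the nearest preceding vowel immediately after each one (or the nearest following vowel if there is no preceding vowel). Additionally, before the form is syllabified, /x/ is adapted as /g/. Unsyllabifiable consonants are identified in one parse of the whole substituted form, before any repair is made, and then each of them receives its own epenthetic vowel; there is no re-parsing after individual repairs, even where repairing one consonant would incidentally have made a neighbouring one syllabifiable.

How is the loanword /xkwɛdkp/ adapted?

Substitution: /x/ → /g/, giving /gkwɛdkp/.
Syllabifying with onset maximization leaves /g/, /k/, /k/, /p/ stranded (at most one coda consonant is licensed; onsets are limited to one consonant).
Epenthesis after each stranded consonant: /g/ → /gɛ/, /k/ → /kɛ/, /k/ → /kɛ/, /p/ → /pɛ/.

gɛkɛwɛdkɛpɛ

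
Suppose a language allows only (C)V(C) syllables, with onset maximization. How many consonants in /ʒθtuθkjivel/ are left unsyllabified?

Under (C)V(C), the unsyllabifiable consonants are /ʒ/, /θ/, /k/ (at most one coda consonant is licensed; onsets are limited to one consonant).

3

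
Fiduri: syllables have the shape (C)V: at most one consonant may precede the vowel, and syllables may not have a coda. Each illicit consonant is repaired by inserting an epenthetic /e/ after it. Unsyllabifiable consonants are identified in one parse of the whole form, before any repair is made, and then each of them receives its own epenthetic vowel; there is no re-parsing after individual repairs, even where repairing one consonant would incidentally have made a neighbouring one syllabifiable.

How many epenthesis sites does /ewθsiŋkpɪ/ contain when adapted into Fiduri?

4

The unsyllabifiable consonants are /w/, /θ/, /ŋ/, /k/; each receives one epenthetic vowel.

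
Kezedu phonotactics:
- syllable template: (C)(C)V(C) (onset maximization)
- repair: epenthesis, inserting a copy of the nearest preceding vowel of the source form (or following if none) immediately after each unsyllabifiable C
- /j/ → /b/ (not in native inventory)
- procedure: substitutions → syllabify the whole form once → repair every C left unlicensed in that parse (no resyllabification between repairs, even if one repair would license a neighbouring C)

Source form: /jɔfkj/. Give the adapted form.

Substitution: /j/ → /b/, giving /bɔfkb/.
Syllabifying with onset maximization leaves /k/, /b/ stranded (at most one coda consonant is licensed; onsets may contain at most 2 consonants).
Each unlicensed consonant becomes the onset of a new syllable: /k/ → /kɔ/, /b/ → /bɔ/.

bɔfkɔbɔ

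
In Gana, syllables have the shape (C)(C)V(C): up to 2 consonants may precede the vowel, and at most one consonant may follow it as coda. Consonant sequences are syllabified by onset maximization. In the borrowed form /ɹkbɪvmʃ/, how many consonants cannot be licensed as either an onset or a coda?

3

Under (C)(C)V(C), the unsyllabifiable consonants are /ɹ/, /m/, /ʃ/ (at most one coda consonant is licensed; onsets may contain at most 2 consonants).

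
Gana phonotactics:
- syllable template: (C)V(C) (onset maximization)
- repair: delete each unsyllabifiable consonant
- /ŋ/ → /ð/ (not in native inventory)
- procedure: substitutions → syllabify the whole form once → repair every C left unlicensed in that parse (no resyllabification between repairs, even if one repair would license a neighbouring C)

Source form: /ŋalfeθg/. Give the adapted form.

ðalfeθ

Substitution: /ŋ/ → /ð/, giving /ðalfeθg/.
Under (C)V(C), the unsyllabifiable consonants are /g/ (at most one coda consonant is licensed; onsets are limited to one consonant).
Deleting the stranded consonants removes /g/.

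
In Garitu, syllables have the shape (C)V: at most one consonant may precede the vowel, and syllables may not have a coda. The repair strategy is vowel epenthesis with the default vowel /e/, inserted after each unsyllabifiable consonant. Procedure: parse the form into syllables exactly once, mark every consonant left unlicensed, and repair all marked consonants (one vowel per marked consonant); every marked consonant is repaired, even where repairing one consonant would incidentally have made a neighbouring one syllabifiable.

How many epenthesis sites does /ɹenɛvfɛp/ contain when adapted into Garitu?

The unsyllabifiable consonants are /v/, /p/; each receives one epenthetic vowel.

2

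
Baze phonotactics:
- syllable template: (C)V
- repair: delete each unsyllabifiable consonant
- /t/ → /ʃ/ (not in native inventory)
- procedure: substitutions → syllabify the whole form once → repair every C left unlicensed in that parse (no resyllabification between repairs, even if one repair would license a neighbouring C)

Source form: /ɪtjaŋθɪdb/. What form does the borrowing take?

ɪjaθɪ

Substitution: /t/ → /ʃ/, giving /ɪʃjaŋθɪdb/.
Under (C)V, the unsyllabifiable consonants are /ʃ/, /ŋ/, /d/, /b/ (no codas are permitted; onsets are limited to one consonant).
Deleting the stranded consonants removes /ʃ/, /ŋ/, /d/, /b/.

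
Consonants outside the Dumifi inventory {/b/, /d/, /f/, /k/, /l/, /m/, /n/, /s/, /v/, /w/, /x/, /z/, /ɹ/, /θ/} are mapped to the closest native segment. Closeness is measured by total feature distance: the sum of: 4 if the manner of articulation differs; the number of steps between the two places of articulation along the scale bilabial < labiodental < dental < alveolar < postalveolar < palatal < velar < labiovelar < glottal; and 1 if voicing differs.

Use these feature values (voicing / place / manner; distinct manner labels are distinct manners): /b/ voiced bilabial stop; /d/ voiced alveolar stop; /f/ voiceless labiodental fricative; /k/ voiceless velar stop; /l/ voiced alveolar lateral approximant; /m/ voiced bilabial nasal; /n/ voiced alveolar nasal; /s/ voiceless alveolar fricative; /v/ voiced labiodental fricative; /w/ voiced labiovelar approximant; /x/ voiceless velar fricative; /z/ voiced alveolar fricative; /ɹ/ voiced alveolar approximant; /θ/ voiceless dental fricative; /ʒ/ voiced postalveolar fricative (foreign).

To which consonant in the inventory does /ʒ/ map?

/z/ is closest: same manner (fricative), place distance 1 (postalveolar→alveolar), same voicing; total 1. Next closest is /s/ at distance 2.

z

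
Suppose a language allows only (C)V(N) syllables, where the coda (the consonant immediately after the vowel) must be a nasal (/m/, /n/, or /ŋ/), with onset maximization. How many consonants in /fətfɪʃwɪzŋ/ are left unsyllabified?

4

The consonants /t/, /ʃ/, /z/, /ŋ/ cannot be parsed into a legal (C)V(N) syllable (only a nasal (/m/, /n/, or /ŋ/) is licensed in coda position; onsets are limited to one consonant).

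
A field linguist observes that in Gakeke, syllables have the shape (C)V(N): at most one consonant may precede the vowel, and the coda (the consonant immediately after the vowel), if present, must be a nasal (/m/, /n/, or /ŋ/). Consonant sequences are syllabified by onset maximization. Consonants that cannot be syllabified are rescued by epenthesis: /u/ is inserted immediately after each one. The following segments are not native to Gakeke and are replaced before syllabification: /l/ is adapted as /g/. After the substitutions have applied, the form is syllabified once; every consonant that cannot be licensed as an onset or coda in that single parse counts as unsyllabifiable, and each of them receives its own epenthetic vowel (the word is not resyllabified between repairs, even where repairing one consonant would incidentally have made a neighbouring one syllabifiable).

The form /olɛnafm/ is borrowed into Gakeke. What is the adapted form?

Substitution: /l/ → /g/, giving /ogɛnafm/.
Under (C)V(N), the unsyllabifiable consonants are /f/, /m/ (only a nasal (/m/, /n/, or /ŋ/) is licensed in coda position; onsets are limited to one consonant).
Inserting the epenthetic vowel yields /f/ → /fu/, /m/ → /mu/.

ogɛnafumu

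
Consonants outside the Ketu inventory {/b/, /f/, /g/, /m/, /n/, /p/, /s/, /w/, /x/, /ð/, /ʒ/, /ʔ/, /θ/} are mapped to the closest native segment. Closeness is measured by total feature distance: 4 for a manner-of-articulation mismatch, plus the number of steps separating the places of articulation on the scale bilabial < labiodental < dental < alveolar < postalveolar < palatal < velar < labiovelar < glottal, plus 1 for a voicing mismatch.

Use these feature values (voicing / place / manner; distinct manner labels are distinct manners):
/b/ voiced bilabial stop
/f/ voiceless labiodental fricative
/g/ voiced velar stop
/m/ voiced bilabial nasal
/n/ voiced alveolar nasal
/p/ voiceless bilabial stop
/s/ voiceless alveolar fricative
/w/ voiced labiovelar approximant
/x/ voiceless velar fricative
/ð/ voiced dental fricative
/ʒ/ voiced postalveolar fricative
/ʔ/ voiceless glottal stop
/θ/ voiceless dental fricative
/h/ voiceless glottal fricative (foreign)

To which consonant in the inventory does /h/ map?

x

/x/ is closest: same manner (fricative), place distance 2 (glottal→velar), same voicing; total 2. Next closest is /ʔ/ at distance 4.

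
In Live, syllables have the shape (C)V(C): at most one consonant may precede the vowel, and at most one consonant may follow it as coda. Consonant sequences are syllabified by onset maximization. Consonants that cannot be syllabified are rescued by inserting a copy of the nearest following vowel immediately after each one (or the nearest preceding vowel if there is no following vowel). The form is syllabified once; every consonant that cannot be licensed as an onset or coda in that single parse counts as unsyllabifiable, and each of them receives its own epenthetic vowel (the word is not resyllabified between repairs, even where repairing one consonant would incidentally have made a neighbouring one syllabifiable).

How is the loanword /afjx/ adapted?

afjaxa

The consonants /j/, /x/ cannot be parsed into a legal (C)V(C) syllable (at most one coda consonant is licensed; onsets are limited to one consonant).
Epenthesis after each stranded consonant: /j/ → /ja/, /x/ → /xa/.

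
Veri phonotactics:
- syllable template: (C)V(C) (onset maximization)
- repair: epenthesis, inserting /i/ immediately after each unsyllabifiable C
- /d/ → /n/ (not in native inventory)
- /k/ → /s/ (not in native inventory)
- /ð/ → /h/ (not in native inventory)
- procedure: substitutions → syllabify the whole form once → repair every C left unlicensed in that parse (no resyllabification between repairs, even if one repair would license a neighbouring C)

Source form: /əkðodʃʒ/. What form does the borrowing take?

Substitution: /k/ → /s/, /ð/ → /h/, /d/ → /n/, giving /əshonʃʒ/.
Syllabifying with onset maximization leaves /ʃ/, /ʒ/ stranded (at most one coda consonant is licensed; onsets are limited to one consonant).
Epenthesis after each stranded consonant: /ʃ/ → /ʃi/, /ʒ/ → /ʒi/.

əshonʃiʒi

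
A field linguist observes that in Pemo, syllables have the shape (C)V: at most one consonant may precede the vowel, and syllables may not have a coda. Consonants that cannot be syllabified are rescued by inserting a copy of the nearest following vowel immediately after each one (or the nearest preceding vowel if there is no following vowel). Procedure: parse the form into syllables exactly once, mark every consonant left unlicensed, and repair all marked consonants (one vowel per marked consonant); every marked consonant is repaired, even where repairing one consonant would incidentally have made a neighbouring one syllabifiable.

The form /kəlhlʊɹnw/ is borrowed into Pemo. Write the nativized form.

Syllabifying with onset maximization leaves /l/, /h/, /ɹ/, /n/, /w/ stranded (no codas are permitted; onsets are limited to one consonant).
Inserting the epenthetic vowel yields /l/ → /lʊ/, /h/ → /hʊ/, /ɹ/ → /ɹʊ/, /n/ → /nʊ/, /w/ → /wʊ/.

kəlʊhʊlʊɹʊnʊwʊ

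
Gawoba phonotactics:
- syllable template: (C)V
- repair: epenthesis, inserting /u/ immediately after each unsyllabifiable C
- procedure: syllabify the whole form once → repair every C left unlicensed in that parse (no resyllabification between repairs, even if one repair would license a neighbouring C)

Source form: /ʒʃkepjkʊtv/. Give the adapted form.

ʒuʃukepujukʊtuvu

Syllabifying with onset maximization leaves /ʒ/, /ʃ/, /p/, /j/, /t/, /v/ stranded (no codas are permitted; onsets are limited to one consonant).
Each unlicensed consonant becomes the onset of a new syllable: /ʒ/ → /ʒu/, /ʃ/ → /ʃu/, /p/ → /pu/, /j/ → /ju/, /t/ → /tu/, /v/ → /vu/.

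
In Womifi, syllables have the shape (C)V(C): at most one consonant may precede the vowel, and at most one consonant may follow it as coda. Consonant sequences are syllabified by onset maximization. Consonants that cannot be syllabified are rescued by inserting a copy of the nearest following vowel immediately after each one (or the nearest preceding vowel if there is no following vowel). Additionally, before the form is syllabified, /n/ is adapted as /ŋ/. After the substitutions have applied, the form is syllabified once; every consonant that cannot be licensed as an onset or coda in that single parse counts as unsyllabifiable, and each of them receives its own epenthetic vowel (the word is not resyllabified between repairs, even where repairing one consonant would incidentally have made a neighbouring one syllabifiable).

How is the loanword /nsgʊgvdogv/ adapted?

ŋʊsʊgʊgvodogvo

Substitution: /n/ → /ŋ/, giving /ŋsgʊgvdogv/.
The consonants /ŋ/, /s/, /v/, /v/ cannot be parsed into a legal (C)V(C) syllable (at most one coda consonant is licensed; onsets are limited to one consonant).
Inserting the epenthetic vowel yields /ŋ/ → /ŋʊ/, /s/ → /sʊ/, /v/ → /vo/, /v/ → /vo/.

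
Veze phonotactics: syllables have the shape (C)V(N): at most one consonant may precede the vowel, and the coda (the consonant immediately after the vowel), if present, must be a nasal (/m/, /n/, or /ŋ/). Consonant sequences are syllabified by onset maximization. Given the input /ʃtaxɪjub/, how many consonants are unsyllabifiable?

2

Syllabifying with onset maximization leaves /ʃ/, /b/ stranded (only a nasal (/m/, /n/, or /ŋ/) is licensed in coda position; onsets are limited to one consonant).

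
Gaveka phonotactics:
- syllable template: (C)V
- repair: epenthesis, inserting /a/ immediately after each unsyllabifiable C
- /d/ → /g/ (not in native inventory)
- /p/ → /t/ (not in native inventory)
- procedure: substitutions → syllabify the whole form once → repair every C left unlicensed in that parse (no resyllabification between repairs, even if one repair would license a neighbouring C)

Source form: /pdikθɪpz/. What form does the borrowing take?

tagikaθɪtaza

Substitution: /p/ → /t/, /d/ → /g/, giving /tgikθɪtz/.
The consonants /t/, /k/, /t/, /z/ cannot be parsed into a legal (C)V syllable (no codas are permitted; onsets are limited to one consonant).
Epenthesis after each stranded consonant: /t/ → /ta/, /k/ → /ka/, /t/ → /ta/, /z/ → /za/.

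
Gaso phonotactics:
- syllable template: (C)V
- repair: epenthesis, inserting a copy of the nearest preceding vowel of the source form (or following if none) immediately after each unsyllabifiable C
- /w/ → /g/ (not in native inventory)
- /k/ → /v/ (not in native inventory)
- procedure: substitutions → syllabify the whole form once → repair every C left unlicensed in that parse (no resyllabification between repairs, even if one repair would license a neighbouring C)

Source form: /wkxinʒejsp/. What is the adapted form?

givixiniʒejesepe

Substitution: /w/ → /g/, /k/ → /v/, giving /gvxinʒejsp/.
The consonants /g/, /v/, /n/, /j/, /s/, /p/ cannot be parsed into a legal (C)V syllable (no codas are permitted; onsets are limited to one consonant).
Each unlicensed consonant becomes the onset of a new syllable: /g/ → /gi/, /v/ → /vi/, /n/ → /ni/, /j/ → /je/, /s/ → /se/, /p/ → /pe/.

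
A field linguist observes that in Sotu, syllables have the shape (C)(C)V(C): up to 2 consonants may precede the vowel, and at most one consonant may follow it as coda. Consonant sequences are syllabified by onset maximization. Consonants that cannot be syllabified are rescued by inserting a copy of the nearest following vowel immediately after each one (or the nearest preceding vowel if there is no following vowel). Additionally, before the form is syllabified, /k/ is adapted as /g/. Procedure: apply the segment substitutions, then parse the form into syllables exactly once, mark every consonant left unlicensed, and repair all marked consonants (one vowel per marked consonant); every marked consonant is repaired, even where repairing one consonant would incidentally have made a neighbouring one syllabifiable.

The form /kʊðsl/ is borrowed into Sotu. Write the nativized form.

Substitution: /k/ → /g/, giving /gʊðsl/.
Under (C)(C)V(C), the unsyllabifiable consonants are /s/, /l/ (at most one coda consonant is licensed; onsets may contain at most 2 consonants).
Epenthesis after each stranded consonant: /s/ → /sʊ/, /l/ → /lʊ/.

gʊðsʊlʊ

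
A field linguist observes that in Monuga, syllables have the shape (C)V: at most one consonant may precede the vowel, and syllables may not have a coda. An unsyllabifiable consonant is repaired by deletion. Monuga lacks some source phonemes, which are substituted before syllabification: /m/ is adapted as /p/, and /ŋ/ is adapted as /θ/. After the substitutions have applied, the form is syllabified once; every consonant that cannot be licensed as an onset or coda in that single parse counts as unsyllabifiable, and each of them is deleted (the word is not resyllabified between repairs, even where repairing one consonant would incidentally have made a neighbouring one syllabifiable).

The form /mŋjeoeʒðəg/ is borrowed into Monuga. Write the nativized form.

jeoeðə

Substitution: /m/ → /p/, /ŋ/ → /θ/, giving /pθjeoeʒðəg/.
Under (C)V, the unsyllabifiable consonants are /p/, /θ/, /ʒ/, /g/ (no codas are permitted; onsets are limited to one consonant).
Deletion applies to /p/, /θ/, /ʒ/, /g/.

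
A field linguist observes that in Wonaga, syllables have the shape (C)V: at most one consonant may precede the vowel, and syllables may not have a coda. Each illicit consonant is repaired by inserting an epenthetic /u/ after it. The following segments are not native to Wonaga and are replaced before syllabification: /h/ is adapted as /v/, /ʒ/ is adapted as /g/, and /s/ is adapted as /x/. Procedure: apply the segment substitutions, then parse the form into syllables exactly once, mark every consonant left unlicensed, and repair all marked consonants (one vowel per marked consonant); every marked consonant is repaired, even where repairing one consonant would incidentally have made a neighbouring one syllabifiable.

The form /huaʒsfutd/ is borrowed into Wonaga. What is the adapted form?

vuaguxufutudu

Substitution: /h/ → /v/, /ʒ/ → /g/, /s/ → /x/, giving /vuagxfutd/.
The consonants /g/, /x/, /t/, /d/ cannot be parsed into a legal (C)V syllable (no codas are permitted; onsets are limited to one consonant).
Inserting the epenthetic vowel yields /g/ → /gu/, /x/ → /xu/, /t/ → /tu/, /d/ → /du/.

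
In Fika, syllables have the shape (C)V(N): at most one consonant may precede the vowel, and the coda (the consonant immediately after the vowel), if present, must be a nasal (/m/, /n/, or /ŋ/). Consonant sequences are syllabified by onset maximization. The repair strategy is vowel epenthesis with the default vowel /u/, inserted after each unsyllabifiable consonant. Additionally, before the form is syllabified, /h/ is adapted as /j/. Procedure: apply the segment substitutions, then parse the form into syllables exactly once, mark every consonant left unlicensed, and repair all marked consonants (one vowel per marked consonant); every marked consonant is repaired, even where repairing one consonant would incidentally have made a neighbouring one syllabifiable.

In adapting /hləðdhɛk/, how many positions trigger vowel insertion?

4

After substitution the input is /jləðdjɛk/.
The unsyllabifiable consonants are /j/, /ð/, /d/, /k/; each receives one epenthetic vowel.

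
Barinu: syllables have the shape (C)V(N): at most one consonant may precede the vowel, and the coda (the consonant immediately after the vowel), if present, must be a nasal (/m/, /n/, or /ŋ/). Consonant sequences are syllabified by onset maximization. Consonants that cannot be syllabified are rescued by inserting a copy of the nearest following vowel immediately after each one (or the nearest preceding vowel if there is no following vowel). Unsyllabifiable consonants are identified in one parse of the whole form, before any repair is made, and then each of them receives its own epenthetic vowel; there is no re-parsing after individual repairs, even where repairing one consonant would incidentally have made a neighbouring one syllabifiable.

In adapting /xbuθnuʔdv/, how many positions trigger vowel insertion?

5

The unsyllabifiable consonants are /x/, /θ/, /ʔ/, /d/, /v/; each receives one epenthetic vowel.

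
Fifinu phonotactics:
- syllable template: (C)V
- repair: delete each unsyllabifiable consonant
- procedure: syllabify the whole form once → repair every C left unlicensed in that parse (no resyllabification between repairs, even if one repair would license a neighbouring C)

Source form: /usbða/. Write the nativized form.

uða

The consonants /s/, /b/ cannot be parsed into a legal (C)V syllable (no codas are permitted; onsets are limited to one consonant).
Deleting the stranded consonants removes /s/, /b/.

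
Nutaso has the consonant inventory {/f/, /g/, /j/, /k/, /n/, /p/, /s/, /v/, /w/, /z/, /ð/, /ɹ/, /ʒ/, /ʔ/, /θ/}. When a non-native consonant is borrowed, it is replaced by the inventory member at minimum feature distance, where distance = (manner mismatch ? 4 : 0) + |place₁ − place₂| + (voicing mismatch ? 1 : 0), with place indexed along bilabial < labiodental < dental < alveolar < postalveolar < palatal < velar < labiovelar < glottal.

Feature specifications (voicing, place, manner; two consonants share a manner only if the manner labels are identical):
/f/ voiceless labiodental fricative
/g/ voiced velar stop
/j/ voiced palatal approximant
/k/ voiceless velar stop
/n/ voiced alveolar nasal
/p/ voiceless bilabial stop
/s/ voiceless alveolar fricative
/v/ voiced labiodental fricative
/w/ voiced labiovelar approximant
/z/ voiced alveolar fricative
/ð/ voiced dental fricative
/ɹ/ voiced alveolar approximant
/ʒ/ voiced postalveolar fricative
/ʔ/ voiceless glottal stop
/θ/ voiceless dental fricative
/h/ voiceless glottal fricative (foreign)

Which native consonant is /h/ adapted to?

ʔ

/ʔ/ is closest: manner differs (fricative→stop, +4), place distance 0 (glottal→glottal), same voicing; total 4. Next closest is /s/ at distance 5.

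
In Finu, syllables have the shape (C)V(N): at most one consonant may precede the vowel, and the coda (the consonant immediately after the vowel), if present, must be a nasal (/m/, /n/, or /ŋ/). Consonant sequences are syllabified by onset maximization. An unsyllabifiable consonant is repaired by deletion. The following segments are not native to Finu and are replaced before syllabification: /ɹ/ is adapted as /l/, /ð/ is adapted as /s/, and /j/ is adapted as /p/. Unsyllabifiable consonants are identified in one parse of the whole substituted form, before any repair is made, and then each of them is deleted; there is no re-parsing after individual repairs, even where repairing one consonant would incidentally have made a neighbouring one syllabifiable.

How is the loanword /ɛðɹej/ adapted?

Substitution: /ð/ → /s/, /ɹ/ → /l/, /j/ → /p/, giving /ɛslep/.
Under (C)V(N), the unsyllabifiable consonants are /s/, /p/ (only a nasal (/m/, /n/, or /ŋ/) is licensed in coda position; onsets are limited to one consonant).
Deletion applies to /s/, /p/.

ɛle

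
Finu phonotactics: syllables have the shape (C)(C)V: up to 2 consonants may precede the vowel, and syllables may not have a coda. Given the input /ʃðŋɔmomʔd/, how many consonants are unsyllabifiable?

4

The consonants /ʃ/, /m/, /ʔ/, /d/ cannot be parsed into a legal (C)(C)V syllable (no codas are permitted; onsets may contain at most 2 consonants).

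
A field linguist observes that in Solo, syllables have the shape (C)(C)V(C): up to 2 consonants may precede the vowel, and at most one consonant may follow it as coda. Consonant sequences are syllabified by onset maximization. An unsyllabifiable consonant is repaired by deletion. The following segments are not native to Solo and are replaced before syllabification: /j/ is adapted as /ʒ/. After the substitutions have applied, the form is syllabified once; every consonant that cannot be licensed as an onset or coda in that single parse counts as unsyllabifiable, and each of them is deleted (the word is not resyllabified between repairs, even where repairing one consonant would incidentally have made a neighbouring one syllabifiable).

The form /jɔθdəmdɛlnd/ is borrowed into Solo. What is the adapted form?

Substitution: /j/ → /ʒ/, giving /ʒɔθdəmdɛlnd/.
Syllabifying with onset maximization leaves /n/, /d/ stranded (at most one coda consonant is licensed; onsets may contain at most 2 consonants).
Deleting the stranded consonants removes /n/, /d/.

ʒɔθdəmdɛl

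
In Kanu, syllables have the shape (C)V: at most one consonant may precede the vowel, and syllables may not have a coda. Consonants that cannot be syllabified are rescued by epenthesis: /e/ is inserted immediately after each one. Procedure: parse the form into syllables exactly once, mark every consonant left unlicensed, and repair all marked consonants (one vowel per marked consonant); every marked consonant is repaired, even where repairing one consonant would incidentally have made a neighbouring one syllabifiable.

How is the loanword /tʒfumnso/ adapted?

Under (C)V, the unsyllabifiable consonants are /t/, /ʒ/, /m/, /n/ (no codas are permitted; onsets are limited to one consonant).
Inserting the epenthetic vowel yields /t/ → /te/, /ʒ/ → /ʒe/, /m/ → /me/, /n/ → /ne/.

teʒefumeneso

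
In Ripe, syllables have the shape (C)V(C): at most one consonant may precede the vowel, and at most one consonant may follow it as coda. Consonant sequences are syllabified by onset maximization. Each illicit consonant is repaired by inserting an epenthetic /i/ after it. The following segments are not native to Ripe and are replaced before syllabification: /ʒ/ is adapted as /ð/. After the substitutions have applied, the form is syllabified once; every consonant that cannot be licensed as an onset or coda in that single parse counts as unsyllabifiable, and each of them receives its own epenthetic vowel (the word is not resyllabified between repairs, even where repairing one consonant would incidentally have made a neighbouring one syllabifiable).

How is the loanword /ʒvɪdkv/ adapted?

ðivɪdkivi

Substitution: /ʒ/ → /ð/, giving /ðvɪdkv/.
Under (C)V(C), the unsyllabifiable consonants are /ð/, /k/, /v/ (at most one coda consonant is licensed; onsets are limited to one consonant).
Inserting the epenthetic vowel yields /ð/ → /ði/, /k/ → /ki/, /v/ → /vi/.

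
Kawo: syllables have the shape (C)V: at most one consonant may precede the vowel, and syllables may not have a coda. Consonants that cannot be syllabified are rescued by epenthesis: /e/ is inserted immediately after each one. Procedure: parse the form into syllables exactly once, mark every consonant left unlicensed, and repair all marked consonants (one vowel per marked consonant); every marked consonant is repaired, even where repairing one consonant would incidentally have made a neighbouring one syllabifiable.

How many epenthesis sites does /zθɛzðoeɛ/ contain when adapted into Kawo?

2

The unsyllabifiable consonants are /z/, /z/; each receives one epenthetic vowel.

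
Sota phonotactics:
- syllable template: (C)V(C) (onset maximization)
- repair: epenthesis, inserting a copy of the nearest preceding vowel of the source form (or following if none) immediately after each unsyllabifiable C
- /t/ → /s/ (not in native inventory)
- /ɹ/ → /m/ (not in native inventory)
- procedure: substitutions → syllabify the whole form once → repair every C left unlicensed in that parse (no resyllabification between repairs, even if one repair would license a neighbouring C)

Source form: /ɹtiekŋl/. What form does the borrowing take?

misiekŋele

Substitution: /ɹ/ → /m/, /t/ → /s/, giving /msiekŋl/.
The consonants /m/, /ŋ/, /l/ cannot be parsed into a legal (C)V(C) syllable (at most one coda consonant is licensed; onsets are limited to one consonant).
Each unlicensed consonant becomes the onset of a new syllable: /m/ → /mi/, /ŋ/ → /ŋe/, /l/ → /le/.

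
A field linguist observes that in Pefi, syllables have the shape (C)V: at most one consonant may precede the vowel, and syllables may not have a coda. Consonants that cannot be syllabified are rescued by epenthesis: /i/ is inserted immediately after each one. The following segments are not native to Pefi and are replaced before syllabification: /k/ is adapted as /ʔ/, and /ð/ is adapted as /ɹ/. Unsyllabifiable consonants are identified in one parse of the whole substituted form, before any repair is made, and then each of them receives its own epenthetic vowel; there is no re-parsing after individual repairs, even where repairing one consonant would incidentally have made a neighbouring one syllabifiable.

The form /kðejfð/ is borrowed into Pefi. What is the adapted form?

ʔiɹejifiɹi

Substitution: /k/ → /ʔ/, /ð/ → /ɹ/, giving /ʔɹejfɹ/.
Syllabifying with onset maximization leaves /ʔ/, /j/, /f/, /ɹ/ stranded (no codas are permitted; onsets are limited to one consonant).
Epenthesis after each stranded consonant: /ʔ/ → /ʔi/, /j/ → /ji/, /f/ → /fi/, /ɹ/ → /ɹi/.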